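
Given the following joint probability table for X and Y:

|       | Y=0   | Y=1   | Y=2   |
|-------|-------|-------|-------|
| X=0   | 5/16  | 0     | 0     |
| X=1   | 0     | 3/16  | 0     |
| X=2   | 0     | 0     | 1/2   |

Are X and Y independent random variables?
Marginal P(X) (row sums):
  P(X=0) = 5/16 + 0 + 0 = 5/16
  P(X=1) = 0 + 3/16 + 0 = 3/16
  P(X=2) = 0 + 0 + 1/2 = 1/2
Marginal P(Y) (column sums):
  P(Y=0) = 5/16 + 0 + 0 = 5/16
  P(Y=1) = 0 + 3/16 + 0 = 3/16
  P(Y=2) = 0 + 0 + 1/2 = 1/2

X and Y are independent iff P(X=i,Y=j) = P(X=i)·P(Y=j) for every cell.
  P(X=0)·P(Y=0) = 5/16 × 5/16 = 25/256, but P(X=0,Y=0) = 5/16 ✗

No, X and Y are not independent. Quantitatively, I(X;Y) > 0:

H(X) = -[(5/16)·log₂(5/16) + (3/16)·log₂(3/16) + (1/2)·log₂(1/2)]
  = 0.5244 + 0.4528 + 0.5000
  = 1.4772 bits
H(Y) = -[(5/16)·log₂(5/16) + (3/16)·log₂(3/16) + (1/2)·log₂(1/2)]
  = 0.5244 + 0.4528 + 0.5000
  = 1.4772 bits
H(X,Y) = -[(5/16)·log₂(5/16) + (3/16)·log₂(3/16) + (1/2)·log₂(1/2)]
  = 0.5244 + 0.4528 + 0.5000
  = 1.4772 bits
I(X;Y) = H(X) + H(Y) - H(X,Y) = 1.4772 + 1.4772 - 1.4772 = 1.4772 bits > 0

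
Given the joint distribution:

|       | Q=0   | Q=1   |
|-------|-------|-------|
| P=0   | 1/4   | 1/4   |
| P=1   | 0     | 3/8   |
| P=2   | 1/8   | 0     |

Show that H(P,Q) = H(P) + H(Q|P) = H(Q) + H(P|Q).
Marginal P(P) (row sums):
  P(P=0) = 1/4 + 1/4 = 1/2
  P(P=1) = 0 + 3/8 = 3/8
  P(P=2) = 1/8 + 0 = 1/8
Marginal P(Q) (column sums):
  P(Q=0) = 1/4 + 0 + 1/8 = 3/8
  P(Q=1) = 1/4 + 3/8 + 0 = 5/8

Decomposition 1: H(P) + H(Q|P)
H(P) = -[(1/2)·log₂(1/2) + (3/8)·log₂(3/8) + (1/8)·log₂(1/8)]
  = 0.5000 + 0.5306 + 0.3750
  = 1.4056 bits
H(Q|P) = -Σ P(P,Q)·log₂ P(Q|P), where P(Q|P) = P(P,Q) / P(P)
  (cells with P(P,Q) = 0 contribute 0)
  (P=0,Q=0): P(Q|P) = (1/4)/(1/2) = 1/2;  -(1/4)·log₂(1/2) = 0.2500
  (P=0,Q=1): P(Q|P) = (1/4)/(1/2) = 1/2;  -(1/4)·log₂(1/2) = 0.2500
  (P=1,Q=1): P(Q|P) = (3/8)/(3/8) = 1;  -(3/8)·log₂(1) = 0.0000
  (P=2,Q=0): P(Q|P) = (1/8)/(1/8) = 1;  -(1/8)·log₂(1) = 0.0000
H(Q|P) = 0.2500 + 0.2500 + 0.0000 + 0.0000
  = 0.5000 bits
H(P) + H(Q|P) = 1.4056 + 0.5000 = 1.9056 bits

Decomposition 2: H(Q) + H(P|Q)
H(Q) = -[(3/8)·log₂(3/8) + (5/8)·log₂(5/8)]
  = 0.5306 + 0.4238
  = 0.9544 bits
H(P|Q) = -Σ P(P,Q)·log₂ P(P|Q), where P(P|Q) = P(P,Q) / P(Q)
  (cells with P(P,Q) = 0 contribute 0)
  (P=0,Q=0): P(P|Q) = (1/4)/(3/8) = 2/3;  -(1/4)·log₂(2/3) = 0.1462
  (P=0,Q=1): P(P|Q) = (1/4)/(5/8) = 2/5;  -(1/4)·log₂(2/5) = 0.3305
  (P=1,Q=1): P(P|Q) = (3/8)/(5/8) = 3/5;  -(3/8)·log₂(3/5) = 0.2764
  (P=2,Q=0): P(P|Q) = (1/8)/(3/8) = 1/3;  -(1/8)·log₂(1/3) = 0.1981
H(P|Q) = 0.1462 + 0.3305 + 0.2764 + 0.1981
  = 0.9512 bits
H(Q) + H(P|Q) = 0.9544 + 0.9512 = 1.9056 bits

Direct computation of the joint entropy:
H(P,Q) = -[(1/4)·log₂(1/4) + (1/4)·log₂(1/4) + (3/8)·log₂(3/8) + (1/8)·log₂(1/8)]
  = 0.5000 + 0.5000 + 0.5306 + 0.3750
  = 1.9056 bits

All three agree: H(P,Q) = 1.9056 bits ✓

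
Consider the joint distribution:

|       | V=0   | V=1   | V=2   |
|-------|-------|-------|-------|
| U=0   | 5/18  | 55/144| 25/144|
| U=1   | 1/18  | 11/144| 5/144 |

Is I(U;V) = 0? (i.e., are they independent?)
Marginal P(U) (row sums):
  P(U=0) = 5/18 + 55/144 + 25/144 = 5/6
  P(U=1) = 1/18 + 11/144 + 5/144 = 1/6
Marginal P(V) (column sums):
  P(V=0) = 5/18 + 1/18 = 1/3
  P(V=1) = 55/144 + 11/144 = 11/24
  P(V=2) = 25/144 + 5/144 = 5/24

U and V are independent iff P(U=i,V=j) = P(U=i)·P(V=j) for every cell.
  P(U=0)·P(V=0) = 5/6 × 1/3 = 5/18 = P(U=0,V=0) ✓
  P(U=0)·P(V=1) = 5/6 × 11/24 = 55/144 = P(U=0,V=1) ✓
  P(U=0)·P(V=2) = 5/6 × 5/24 = 25/144 = P(U=0,V=2) ✓
  P(U=1)·P(V=0) = 1/6 × 1/3 = 1/18 = P(U=1,V=0) ✓
  P(U=1)·P(V=1) = 1/6 × 11/24 = 11/144 = P(U=1,V=1) ✓
  P(U=1)·P(V=2) = 1/6 × 5/24 = 5/144 = P(U=1,V=2) ✓

Yes, U and V are independent: every cell factors, so I(U;V) = 0 bits.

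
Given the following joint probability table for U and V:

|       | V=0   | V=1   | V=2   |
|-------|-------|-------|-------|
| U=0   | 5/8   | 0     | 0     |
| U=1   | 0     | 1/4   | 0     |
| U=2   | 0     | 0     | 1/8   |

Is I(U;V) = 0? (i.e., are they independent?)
Marginal P(U) (row sums):
  P(U=0) = 5/8 + 0 + 0 = 5/8
  P(U=1) = 0 + 1/4 + 0 = 1/4
  P(U=2) = 0 + 0 + 1/8 = 1/8
Marginal P(V) (column sums):
  P(V=0) = 5/8 + 0 + 0 = 5/8
  P(V=1) = 0 + 1/4 + 0 = 1/4
  P(V=2) = 0 + 0 + 1/8 = 1/8

U and V are independent iff P(U=i,V=j) = P(U=i)·P(V=j) for every cell.
  P(U=0)·P(V=0) = 5/8 × 5/8 = 25/64, but P(U=0,V=0) = 5/8 ✗

No, U and V are not independent. Quantitatively, I(U;V) > 0:

H(U) = -[(5/8)·log₂(5/8) + (1/4)·log₂(1/4) + (1/8)·log₂(1/8)]
  = 0.4238 + 0.5000 + 0.3750
  = 1.2988 bits
H(V) = -[(5/8)·log₂(5/8) + (1/4)·log₂(1/4) + (1/8)·log₂(1/8)]
  = 0.4238 + 0.5000 + 0.3750
  = 1.2988 bits
H(U,V) = -[(5/8)·log₂(5/8) + (1/4)·log₂(1/4) + (1/8)·log₂(1/8)]
  = 0.4238 + 0.5000 + 0.3750
  = 1.2988 bits
I(U;V) = H(U) + H(V) - H(U,V) = 1.2988 + 1.2988 - 1.2988 = 1.2988 bits > 0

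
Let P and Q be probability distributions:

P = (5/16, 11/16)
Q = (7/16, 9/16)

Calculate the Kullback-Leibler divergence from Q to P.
D(P||Q) = Σ P(i) log₂(P(i)/Q(i))
  i=0: (5/16) × log₂((5/16)/(7/16)) = (5/16) × log₂(5/7) = -0.1517
  i=1: (11/16) × log₂((11/16)/(9/16)) = (11/16) × log₂(11/9) = 0.1990
D(P||Q) = -0.1517 + 0.1990
  = 0.0473 bits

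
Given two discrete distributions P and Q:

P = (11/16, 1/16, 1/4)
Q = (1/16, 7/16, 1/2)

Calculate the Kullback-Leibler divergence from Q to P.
D(P||Q) = Σ P(i) log₂(P(i)/Q(i))
  i=0: (11/16) × log₂((11/16)/(1/16)) = (11/16) × log₂(11) = 2.3784
  i=1: (1/16) × log₂((1/16)/(7/16)) = (1/16) × log₂(1/7) = -0.1755
  i=2: (1/4) × log₂((1/4)/(1/2)) = (1/4) × log₂(1/2) = -0.2500
D(P||Q) = 2.3784 - 0.1755 - 0.2500
  = 1.9529 bits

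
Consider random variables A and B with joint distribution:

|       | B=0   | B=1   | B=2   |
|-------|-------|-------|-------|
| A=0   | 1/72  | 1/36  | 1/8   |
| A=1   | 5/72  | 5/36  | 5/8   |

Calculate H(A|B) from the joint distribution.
Marginal P(B) (column sums):
  P(B=0) = 1/72 + 5/72 = 1/12
  P(B=1) = 1/36 + 5/36 = 1/6
  P(B=2) = 1/8 + 5/8 = 3/4

H(A|B) = -Σ P(A,B)·log₂ P(A|B), where P(A|B) = P(A,B) / P(B)
  (A=0,B=0): P(A|B) = (1/72)/(1/12) = 1/6;  -(1/72)·log₂(1/6) = 0.0359
  (A=0,B=1): P(A|B) = (1/36)/(1/6) = 1/6;  -(1/36)·log₂(1/6) = 0.0718
  (A=0,B=2): P(A|B) = (1/8)/(3/4) = 1/6;  -(1/8)·log₂(1/6) = 0.3231
  (A=1,B=0): P(A|B) = (5/72)/(1/12) = 5/6;  -(5/72)·log₂(5/6) = 0.0183
  (A=1,B=1): P(A|B) = (5/36)/(1/6) = 5/6;  -(5/36)·log₂(5/6) = 0.0365
  (A=1,B=2): P(A|B) = (5/8)/(3/4) = 5/6;  -(5/8)·log₂(5/6) = 0.1644
H(A|B) = 0.0359 + 0.0718 + 0.3231 + 0.0183 + 0.0365 + 0.1644
  = 0.6500 bits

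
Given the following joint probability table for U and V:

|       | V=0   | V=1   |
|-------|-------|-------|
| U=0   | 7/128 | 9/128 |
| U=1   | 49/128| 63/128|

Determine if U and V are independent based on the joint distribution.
Marginal P(U) (row sums):
  P(U=0) = 7/128 + 9/128 = 1/8
  P(U=1) = 49/128 + 63/128 = 7/8
Marginal P(V) (column sums):
  P(V=0) = 7/128 + 49/128 = 7/16
  P(V=1) = 9/128 + 63/128 = 9/16

U and V are independent iff P(U=i,V=j) = P(U=i)·P(V=j) for every cell.
  P(U=0)·P(V=0) = 1/8 × 7/16 = 7/128 = P(U=0,V=0) ✓
  P(U=0)·P(V=1) = 1/8 × 9/16 = 9/128 = P(U=0,V=1) ✓
  P(U=1)·P(V=0) = 7/8 × 7/16 = 49/128 = P(U=1,V=0) ✓
  P(U=1)·P(V=1) = 7/8 × 9/16 = 63/128 = P(U=1,V=1) ✓

Yes, U and V are independent: every cell factors, so I(U;V) = 0 bits.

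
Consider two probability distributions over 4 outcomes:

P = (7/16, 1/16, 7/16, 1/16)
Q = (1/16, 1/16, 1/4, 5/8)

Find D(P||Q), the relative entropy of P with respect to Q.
D(P||Q) = Σ P(i) log₂(P(i)/Q(i))
  i=0: (7/16) × log₂((7/16)/(1/16)) = (7/16) × log₂(7) = 1.2282
  i=1: (1/16) × log₂((1/16)/(1/16)) = (1/16) × log₂(1) = 0.0000
  i=2: (7/16) × log₂((7/16)/(1/4)) = (7/16) × log₂(7/4) = 0.3532
  i=3: (1/16) × log₂((1/16)/(5/8)) = (1/16) × log₂(1/10) = -0.2076
D(P||Q) = 1.2282 + 0.0000 + 0.3532 - 0.2076
  = 1.3738 bits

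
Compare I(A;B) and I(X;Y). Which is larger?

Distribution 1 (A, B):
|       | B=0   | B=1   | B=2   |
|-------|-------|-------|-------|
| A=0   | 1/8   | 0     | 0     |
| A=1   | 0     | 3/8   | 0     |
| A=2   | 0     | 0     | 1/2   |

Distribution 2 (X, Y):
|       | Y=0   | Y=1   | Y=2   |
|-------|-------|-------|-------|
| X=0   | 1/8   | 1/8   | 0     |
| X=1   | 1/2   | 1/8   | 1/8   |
Distribution 1 (A, B):
Marginal P(A) (row sums):
  P(A=0) = 1/8 + 0 + 0 = 1/8
  P(A=1) = 0 + 3/8 + 0 = 3/8
  P(A=2) = 0 + 0 + 1/2 = 1/2
Marginal P(B) (column sums):
  P(B=0) = 1/8 + 0 + 0 = 1/8
  P(B=1) = 0 + 3/8 + 0 = 3/8
  P(B=2) = 0 + 0 + 1/2 = 1/2

H(A) = -[(1/8)·log₂(1/8) + (3/8)·log₂(3/8) + (1/2)·log₂(1/2)]
  = 0.3750 + 0.5306 + 0.5000
  = 1.4056 bits
H(B) = -[(1/8)·log₂(1/8) + (3/8)·log₂(3/8) + (1/2)·log₂(1/2)]
  = 0.3750 + 0.5306 + 0.5000
  = 1.4056 bits
H(A,B) = -[(1/8)·log₂(1/8) + (3/8)·log₂(3/8) + (1/2)·log₂(1/2)]
  = 0.3750 + 0.5306 + 0.5000
  = 1.4056 bits

I(A;B) = H(A) + H(B) - H(A,B)
  = 1.4056 + 1.4056 - 1.4056
  = 1.4056 bits

Distribution 2 (X, Y):
Marginal P(X) (row sums):
  P(X=0) = 1/8 + 1/8 + 0 = 1/4
  P(X=1) = 1/2 + 1/8 + 1/8 = 3/4
Marginal P(Y) (column sums):
  P(Y=0) = 1/8 + 1/2 = 5/8
  P(Y=1) = 1/8 + 1/8 = 1/4
  P(Y=2) = 0 + 1/8 = 1/8

H(X) = -[(1/4)·log₂(1/4) + (3/4)·log₂(3/4)]
  = 0.5000 + 0.3113
  = 0.8113 bits
H(Y) = -[(5/8)·log₂(5/8) + (1/4)·log₂(1/4) + (1/8)·log₂(1/8)]
  = 0.4238 + 0.5000 + 0.3750
  = 1.2988 bits
H(X,Y) = -[(1/8)·log₂(1/8) + (1/8)·log₂(1/8) + (1/2)·log₂(1/2) + (1/8)·log₂(1/8) + (1/8)·log₂(1/8)]
  = 0.3750 + 0.3750 + 0.5000 + 0.3750 + 0.3750
  = 2.0000 bits

I(X;Y) = H(X) + H(Y) - H(X,Y)
  = 0.8113 + 1.2988 - 2.0000
  = 0.1101 bits

I(A;B) = 1.4056 bits > I(X;Y) = 0.1101 bits, so (A, B) has the higher mutual information (stronger dependence).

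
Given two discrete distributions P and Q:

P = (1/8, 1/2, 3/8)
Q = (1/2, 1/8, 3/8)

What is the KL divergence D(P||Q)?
D(P||Q) = Σ P(i) log₂(P(i)/Q(i))
  i=0: (1/8) × log₂((1/8)/(1/2)) = (1/8) × log₂(1/4) = -0.2500
  i=1: (1/2) × log₂((1/2)/(1/8)) = (1/2) × log₂(4) = 1.0000
  i=2: (3/8) × log₂((3/8)/(3/8)) = (3/8) × log₂(1) = 0.0000
D(P||Q) = -0.2500 + 1.0000 + 0.0000
  = 0.7500 bits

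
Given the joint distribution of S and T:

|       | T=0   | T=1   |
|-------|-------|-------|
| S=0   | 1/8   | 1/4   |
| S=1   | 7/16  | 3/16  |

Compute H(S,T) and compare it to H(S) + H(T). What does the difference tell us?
Marginal P(S) (row sums):
  P(S=0) = 1/8 + 1/4 = 3/8
  P(S=1) = 7/16 + 3/16 = 5/8
Marginal P(T) (column sums):
  P(T=0) = 1/8 + 7/16 = 9/16
  P(T=1) = 1/4 + 3/16 = 7/16

H(S,T) = -[(1/8)·log₂(1/8) + (1/4)·log₂(1/4) + (7/16)·log₂(7/16) + (3/16)·log₂(3/16)]
  = 0.3750 + 0.5000 + 0.5218 + 0.4528
  = 1.8496 bits
H(S) = -[(3/8)·log₂(3/8) + (5/8)·log₂(5/8)]
  = 0.5306 + 0.4238
  = 0.9544 bits
H(T) = -[(9/16)·log₂(9/16) + (7/16)·log₂(7/16)]
  = 0.4669 + 0.5218
  = 0.9887 bits

H(S) + H(T) = 0.9544 + 0.9887 = 1.9431 bits
Difference: H(S) + H(T) - H(S,T) = 1.9431 - 1.8496 = 0.0935 bits = I(S;T)

The difference is the mutual information; it is positive here, so S and T are dependent (knowing one reduces uncertainty about the other by 0.0935 bits).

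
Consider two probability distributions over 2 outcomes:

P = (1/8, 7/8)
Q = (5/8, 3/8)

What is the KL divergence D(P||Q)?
D(P||Q) = Σ P(i) log₂(P(i)/Q(i))
  i=0: (1/8) × log₂((1/8)/(5/8)) = (1/8) × log₂(1/5) = -0.2902
  i=1: (7/8) × log₂((7/8)/(3/8)) = (7/8) × log₂(7/3) = 1.0696
D(P||Q) = -0.2902 + 1.0696
  = 0.7794 bits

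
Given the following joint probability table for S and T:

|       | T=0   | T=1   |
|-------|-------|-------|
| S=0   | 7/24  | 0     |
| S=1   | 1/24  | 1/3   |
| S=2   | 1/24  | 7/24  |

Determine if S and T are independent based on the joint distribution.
Marginal P(S) (row sums):
  P(S=0) = 7/24 + 0 = 7/24
  P(S=1) = 1/24 + 1/3 = 3/8
  P(S=2) = 1/24 + 7/24 = 1/3
Marginal P(T) (column sums):
  P(T=0) = 7/24 + 1/24 + 1/24 = 3/8
  P(T=1) = 0 + 1/3 + 7/24 = 5/8

S and T are independent iff P(S=i,T=j) = P(S=i)·P(T=j) for every cell.
  P(S=0)·P(T=0) = 7/24 × 3/8 = 7/64, but P(S=0,T=0) = 7/24 ✗

No, S and T are not independent. Quantitatively, I(S;T) > 0:

H(S) = -[(7/24)·log₂(7/24) + (3/8)·log₂(3/8) + (1/3)·log₂(1/3)]
  = 0.5185 + 0.5306 + 0.5283
  = 1.5774 bits
H(T) = -[(3/8)·log₂(3/8) + (5/8)·log₂(5/8)]
  = 0.5306 + 0.4238
  = 0.9544 bits
H(S,T) = -[(7/24)·log₂(7/24) + (1/24)·log₂(1/24) + (1/3)·log₂(1/3) + (1/24)·log₂(1/24) + (7/24)·log₂(7/24)]
  = 0.5185 + 0.1910 + 0.5283 + 0.1910 + 0.5185
  = 1.9473 bits
I(S;T) = H(S) + H(T) - H(S,T) = 1.5774 + 0.9544 - 1.9473 = 0.5845 bits > 0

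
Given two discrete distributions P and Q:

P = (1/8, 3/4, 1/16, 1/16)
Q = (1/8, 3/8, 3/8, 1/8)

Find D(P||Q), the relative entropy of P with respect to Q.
D(P||Q) = Σ P(i) log₂(P(i)/Q(i))
  i=0: (1/8) × log₂((1/8)/(1/8)) = (1/8) × log₂(1) = 0.0000
  i=1: (3/4) × log₂((3/4)/(3/8)) = (3/4) × log₂(2) = 0.7500
  i=2: (1/16) × log₂((1/16)/(3/8)) = (1/16) × log₂(1/6) = -0.1616
  i=3: (1/16) × log₂((1/16)/(1/8)) = (1/16) × log₂(1/2) = -0.0625
D(P||Q) = 0.0000 + 0.7500 - 0.1616 - 0.0625
  = 0.5259 bits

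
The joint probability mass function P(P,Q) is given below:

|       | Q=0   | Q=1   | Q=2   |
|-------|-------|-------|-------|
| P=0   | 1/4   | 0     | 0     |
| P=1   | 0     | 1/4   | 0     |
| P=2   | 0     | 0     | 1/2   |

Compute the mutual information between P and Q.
Marginal P(P) (row sums):
  P(P=0) = 1/4 + 0 + 0 = 1/4
  P(P=1) = 0 + 1/4 + 0 = 1/4
  P(P=2) = 0 + 0 + 1/2 = 1/2
Marginal P(Q) (column sums):
  P(Q=0) = 1/4 + 0 + 0 = 1/4
  P(Q=1) = 0 + 1/4 + 0 = 1/4
  P(Q=2) = 0 + 0 + 1/2 = 1/2

H(P) = -[(1/4)·log₂(1/4) + (1/4)·log₂(1/4) + (1/2)·log₂(1/2)]
  = 0.5000 + 0.5000 + 0.5000
  = 1.5000 bits
H(Q) = -[(1/4)·log₂(1/4) + (1/4)·log₂(1/4) + (1/2)·log₂(1/2)]
  = 0.5000 + 0.5000 + 0.5000
  = 1.5000 bits
H(P,Q) = -[(1/4)·log₂(1/4) + (1/4)·log₂(1/4) + (1/2)·log₂(1/2)]
  = 0.5000 + 0.5000 + 0.5000
  = 1.5000 bits

I(P;Q) = H(P) + H(Q) - H(P,Q)
  = 1.5000 + 1.5000 - 1.5000
  = 1.5000 bits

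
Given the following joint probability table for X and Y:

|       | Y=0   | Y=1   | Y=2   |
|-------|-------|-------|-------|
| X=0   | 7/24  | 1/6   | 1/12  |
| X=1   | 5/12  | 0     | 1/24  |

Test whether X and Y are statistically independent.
Marginal P(X) (row sums):
  P(X=0) = 7/24 + 1/6 + 1/12 = 13/24
  P(X=1) = 5/12 + 0 + 1/24 = 11/24
Marginal P(Y) (column sums):
  P(Y=0) = 7/24 + 5/12 = 17/24
  P(Y=1) = 1/6 + 0 = 1/6
  P(Y=2) = 1/12 + 1/24 = 1/8

X and Y are independent iff P(X=i,Y=j) = P(X=i)·P(Y=j) for every cell.
  P(X=0)·P(Y=0) = 13/24 × 17/24 = 221/576, but P(X=0,Y=0) = 7/24 ✗

No, X and Y are not independent. Quantitatively, I(X;Y) > 0:

H(X) = -[(13/24)·log₂(13/24) + (11/24)·log₂(11/24)]
  = 0.4791 + 0.5159
  = 0.9950 bits
H(Y) = -[(17/24)·log₂(17/24) + (1/6)·log₂(1/6) + (1/8)·log₂(1/8)]
  = 0.3524 + 0.4308 + 0.3750
  = 1.1582 bits
H(X,Y) = -[(7/24)·log₂(7/24) + (1/6)·log₂(1/6) + (1/12)·log₂(1/12) + (5/12)·log₂(5/12) + (1/24)·log₂(1/24)]
  = 0.5185 + 0.4308 + 0.2987 + 0.5263 + 0.1910
  = 1.9653 bits
I(X;Y) = H(X) + H(Y) - H(X,Y) = 0.9950 + 1.1582 - 1.9653 = 0.1879 bits > 0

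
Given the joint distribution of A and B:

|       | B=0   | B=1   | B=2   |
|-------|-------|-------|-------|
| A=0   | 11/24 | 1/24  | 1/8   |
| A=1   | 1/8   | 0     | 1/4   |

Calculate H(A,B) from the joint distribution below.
H(A,B) = -Σ P(A,B) log₂ P(A,B), summed over the non-zero cells:
H(A,B) = -[(11/24)·log₂(11/24) + (1/24)·log₂(1/24) + (1/8)·log₂(1/8) + (1/8)·log₂(1/8) + (1/4)·log₂(1/4)]
  = 0.5159 + 0.1910 + 0.3750 + 0.3750 + 0.5000
  = 1.9569 bits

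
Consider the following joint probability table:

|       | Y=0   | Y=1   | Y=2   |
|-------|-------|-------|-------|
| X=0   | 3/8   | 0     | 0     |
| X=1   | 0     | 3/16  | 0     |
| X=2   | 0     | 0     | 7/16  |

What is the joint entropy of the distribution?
H(X,Y) = -Σ P(X,Y) log₂ P(X,Y), summed over the non-zero cells:
H(X,Y) = -[(3/8)·log₂(3/8) + (3/16)·log₂(3/16) + (7/16)·log₂(7/16)]
  = 0.5306 + 0.4528 + 0.5218
  = 1.5052 bits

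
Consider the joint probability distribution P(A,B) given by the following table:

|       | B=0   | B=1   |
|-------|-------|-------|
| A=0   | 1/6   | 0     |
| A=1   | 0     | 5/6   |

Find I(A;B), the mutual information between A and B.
Marginal P(A) (row sums):
  P(A=0) = 1/6 + 0 = 1/6
  P(A=1) = 0 + 5/6 = 5/6
Marginal P(B) (column sums):
  P(B=0) = 1/6 + 0 = 1/6
  P(B=1) = 0 + 5/6 = 5/6

H(A) = -[(1/6)·log₂(1/6) + (5/6)·log₂(5/6)]
  = 0.4308 + 0.2192
  = 0.6500 bits
H(B) = -[(1/6)·log₂(1/6) + (5/6)·log₂(5/6)]
  = 0.4308 + 0.2192
  = 0.6500 bits
H(A,B) = -[(1/6)·log₂(1/6) + (5/6)·log₂(5/6)]
  = 0.4308 + 0.2192
  = 0.6500 bits

I(A;B) = H(A) + H(B) - H(A,B)
  = 0.6500 + 0.6500 - 0.6500
  = 0.6500 bits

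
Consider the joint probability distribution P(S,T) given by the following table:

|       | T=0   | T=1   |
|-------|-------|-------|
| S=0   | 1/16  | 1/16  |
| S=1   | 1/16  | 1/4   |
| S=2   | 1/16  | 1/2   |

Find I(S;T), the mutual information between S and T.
Marginal P(S) (row sums):
  P(S=0) = 1/16 + 1/16 = 1/8
  P(S=1) = 1/16 + 1/4 = 5/16
  P(S=2) = 1/16 + 1/2 = 9/16
Marginal P(T) (column sums):
  P(T=0) = 1/16 + 1/16 + 1/16 = 3/16
  P(T=1) = 1/16 + 1/4 + 1/2 = 13/16

H(S) = -[(1/8)·log₂(1/8) + (5/16)·log₂(5/16) + (9/16)·log₂(9/16)]
  = 0.3750 + 0.5244 + 0.4669
  = 1.3663 bits
H(T) = -[(3/16)·log₂(3/16) + (13/16)·log₂(13/16)]
  = 0.4528 + 0.2434
  = 0.6962 bits
H(S,T) = -[(1/16)·log₂(1/16) + (1/16)·log₂(1/16) + (1/16)·log₂(1/16) + (1/4)·log₂(1/4) + (1/16)·log₂(1/16) + (1/2)·log₂(1/2)]
  = 0.2500 + 0.2500 + 0.2500 + 0.5000 + 0.2500 + 0.5000
  = 2.0000 bits

I(S;T) = H(S) + H(T) - H(S,T)
  = 1.3663 + 0.6962 - 2.0000
  = 0.0625 bits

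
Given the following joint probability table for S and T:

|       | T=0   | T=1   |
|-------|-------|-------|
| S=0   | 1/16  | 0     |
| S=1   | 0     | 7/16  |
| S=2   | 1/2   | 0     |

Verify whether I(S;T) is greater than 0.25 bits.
Marginal P(S) (row sums):
  P(S=0) = 1/16 + 0 = 1/16
  P(S=1) = 0 + 7/16 = 7/16
  P(S=2) = 1/2 + 0 = 1/2
Marginal P(T) (column sums):
  P(T=0) = 1/16 + 0 + 1/2 = 9/16
  P(T=1) = 0 + 7/16 + 0 = 7/16

H(S) = -[(1/16)·log₂(1/16) + (7/16)·log₂(7/16) + (1/2)·log₂(1/2)]
  = 0.2500 + 0.5218 + 0.5000
  = 1.2718 bits
H(T) = -[(9/16)·log₂(9/16) + (7/16)·log₂(7/16)]
  = 0.4669 + 0.5218
  = 0.9887 bits
H(S,T) = -[(1/16)·log₂(1/16) + (7/16)·log₂(7/16) + (1/2)·log₂(1/2)]
  = 0.2500 + 0.5218 + 0.5000
  = 1.2718 bits

I(S;T) = H(S) + H(T) - H(S,T)
  = 1.2718 + 0.9887 - 1.2718
  = 0.9887 bits

Yes. I(S;T) = 0.9887 bits, which is > 0.25 bits.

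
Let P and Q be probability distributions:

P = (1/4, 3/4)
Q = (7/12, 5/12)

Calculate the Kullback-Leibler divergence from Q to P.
D(P||Q) = Σ P(i) log₂(P(i)/Q(i))
  i=0: (1/4) × log₂((1/4)/(7/12)) = (1/4) × log₂(3/7) = -0.3056
  i=1: (3/4) × log₂((3/4)/(5/12)) = (3/4) × log₂(9/5) = 0.6360
D(P||Q) = -0.3056 + 0.6360
  = 0.3304 bits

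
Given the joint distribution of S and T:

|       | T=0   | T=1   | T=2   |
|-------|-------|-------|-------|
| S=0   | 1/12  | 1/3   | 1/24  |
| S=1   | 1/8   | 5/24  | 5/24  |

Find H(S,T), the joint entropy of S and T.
H(S,T) = -Σ P(S,T) log₂ P(S,T), summed over the non-zero cells:
H(S,T) = -[(1/12)·log₂(1/12) + (1/3)·log₂(1/3) + (1/24)·log₂(1/24) + (1/8)·log₂(1/8) + (5/24)·log₂(5/24) + (5/24)·log₂(5/24)]
  = 0.2987 + 0.5283 + 0.1910 + 0.3750 + 0.4715 + 0.4715
  = 2.3360 bits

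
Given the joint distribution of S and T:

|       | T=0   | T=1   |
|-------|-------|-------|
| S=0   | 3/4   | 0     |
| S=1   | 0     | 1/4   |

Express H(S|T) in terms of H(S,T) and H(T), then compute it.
H(S|T) = H(S,T) - H(T)

Marginal P(T) (column sums):
  P(T=0) = 3/4 + 0 = 3/4
  P(T=1) = 0 + 1/4 = 1/4

H(S,T) = -[(3/4)·log₂(3/4) + (1/4)·log₂(1/4)]
  = 0.3113 + 0.5000
  = 0.8113 bits
H(T) = -[(3/4)·log₂(3/4) + (1/4)·log₂(1/4)]
  = 0.3113 + 0.5000
  = 0.8113 bits

H(S|T) = 0.8113 - 0.8113 = 0.0000 bits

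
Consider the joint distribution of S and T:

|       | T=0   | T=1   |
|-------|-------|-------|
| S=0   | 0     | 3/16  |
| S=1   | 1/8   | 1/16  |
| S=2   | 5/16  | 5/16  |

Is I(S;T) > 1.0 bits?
Marginal P(S) (row sums):
  P(S=0) = 0 + 3/16 = 3/16
  P(S=1) = 1/8 + 1/16 = 3/16
  P(S=2) = 5/16 + 5/16 = 5/8
Marginal P(T) (column sums):
  P(T=0) = 0 + 1/8 + 5/16 = 7/16
  P(T=1) = 3/16 + 1/16 + 5/16 = 9/16

H(S) = -[(3/16)·log₂(3/16) + (3/16)·log₂(3/16) + (5/8)·log₂(5/8)]
  = 0.4528 + 0.4528 + 0.4238
  = 1.3294 bits
H(T) = -[(7/16)·log₂(7/16) + (9/16)·log₂(9/16)]
  = 0.5218 + 0.4669
  = 0.9887 bits
H(S,T) = -[(3/16)·log₂(3/16) + (1/8)·log₂(1/8) + (1/16)·log₂(1/16) + (5/16)·log₂(5/16) + (5/16)·log₂(5/16)]
  = 0.4528 + 0.3750 + 0.2500 + 0.5244 + 0.5244
  = 2.1266 bits

I(S;T) = H(S) + H(T) - H(S,T)
  = 1.3294 + 0.9887 - 2.1266
  = 0.1915 bits

No. I(S;T) = 0.1915 bits, which is ≤ 1.0 bits.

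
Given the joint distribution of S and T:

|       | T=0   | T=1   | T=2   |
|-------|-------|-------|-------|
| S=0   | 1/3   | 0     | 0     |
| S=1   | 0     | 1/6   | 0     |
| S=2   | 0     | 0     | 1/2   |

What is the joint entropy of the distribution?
H(S,T) = -Σ P(S,T) log₂ P(S,T), summed over the non-zero cells:
H(S,T) = -[(1/3)·log₂(1/3) + (1/6)·log₂(1/6) + (1/2)·log₂(1/2)]
  = 0.5283 + 0.4308 + 0.5000
  = 1.4591 bits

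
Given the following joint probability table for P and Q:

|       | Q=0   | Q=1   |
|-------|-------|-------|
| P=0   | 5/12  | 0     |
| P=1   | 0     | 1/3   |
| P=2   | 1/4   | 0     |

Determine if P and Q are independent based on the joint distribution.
Marginal P(P) (row sums):
  P(P=0) = 5/12 + 0 = 5/12
  P(P=1) = 0 + 1/3 = 1/3
  P(P=2) = 1/4 + 0 = 1/4
Marginal P(Q) (column sums):
  P(Q=0) = 5/12 + 0 + 1/4 = 2/3
  P(Q=1) = 0 + 1/3 + 0 = 1/3

P and Q are independent iff P(P=i,Q=j) = P(P=i)·P(Q=j) for every cell.
  P(P=0)·P(Q=0) = 5/12 × 2/3 = 5/18, but P(P=0,Q=0) = 5/12 ✗

No, P and Q are not independent. Quantitatively, I(P;Q) > 0:

H(P) = -[(5/12)·log₂(5/12) + (1/3)·log₂(1/3) + (1/4)·log₂(1/4)]
  = 0.5263 + 0.5283 + 0.5000
  = 1.5546 bits
H(Q) = -[(2/3)·log₂(2/3) + (1/3)·log₂(1/3)]
  = 0.3900 + 0.5283
  = 0.9183 bits
H(P,Q) = -[(5/12)·log₂(5/12) + (1/3)·log₂(1/3) + (1/4)·log₂(1/4)]
  = 0.5263 + 0.5283 + 0.5000
  = 1.5546 bits
I(P;Q) = H(P) + H(Q) - H(P,Q) = 1.5546 + 0.9183 - 1.5546 = 0.9183 bits > 0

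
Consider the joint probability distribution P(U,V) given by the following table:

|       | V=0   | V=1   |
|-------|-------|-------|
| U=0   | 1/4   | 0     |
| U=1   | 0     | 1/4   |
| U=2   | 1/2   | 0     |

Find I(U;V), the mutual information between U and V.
Marginal P(U) (row sums):
  P(U=0) = 1/4 + 0 = 1/4
  P(U=1) = 0 + 1/4 = 1/4
  P(U=2) = 1/2 + 0 = 1/2
Marginal P(V) (column sums):
  P(V=0) = 1/4 + 0 + 1/2 = 3/4
  P(V=1) = 0 + 1/4 + 0 = 1/4

H(U) = -[(1/4)·log₂(1/4) + (1/4)·log₂(1/4) + (1/2)·log₂(1/2)]
  = 0.5000 + 0.5000 + 0.5000
  = 1.5000 bits
H(V) = -[(3/4)·log₂(3/4) + (1/4)·log₂(1/4)]
  = 0.3113 + 0.5000
  = 0.8113 bits
H(U,V) = -[(1/4)·log₂(1/4) + (1/4)·log₂(1/4) + (1/2)·log₂(1/2)]
  = 0.5000 + 0.5000 + 0.5000
  = 1.5000 bits

I(U;V) = H(U) + H(V) - H(U,V)
  = 1.5000 + 0.8113 - 1.5000
  = 0.8113 bits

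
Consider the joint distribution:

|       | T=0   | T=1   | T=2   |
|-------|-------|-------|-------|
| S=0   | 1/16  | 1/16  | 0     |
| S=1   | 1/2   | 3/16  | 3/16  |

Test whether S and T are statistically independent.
Marginal P(S) (row sums):
  P(S=0) = 1/16 + 1/16 + 0 = 1/8
  P(S=1) = 1/2 + 3/16 + 3/16 = 7/8
Marginal P(T) (column sums):
  P(T=0) = 1/16 + 1/2 = 9/16
  P(T=1) = 1/16 + 3/16 = 1/4
  P(T=2) = 0 + 3/16 = 3/16

S and T are independent iff P(S=i,T=j) = P(S=i)·P(T=j) for every cell.
  P(S=0)·P(T=0) = 1/8 × 9/16 = 9/128, but P(S=0,T=0) = 1/16 ✗

No, S and T are not independent. Quantitatively, I(S;T) > 0:

H(S) = -[(1/8)·log₂(1/8) + (7/8)·log₂(7/8)]
  = 0.3750 + 0.1686
  = 0.5436 bits
H(T) = -[(9/16)·log₂(9/16) + (1/4)·log₂(1/4) + (3/16)·log₂(3/16)]
  = 0.4669 + 0.5000 + 0.4528
  = 1.4197 bits
H(S,T) = -[(1/16)·log₂(1/16) + (1/16)·log₂(1/16) + (1/2)·log₂(1/2) + (3/16)·log₂(3/16) + (3/16)·log₂(3/16)]
  = 0.2500 + 0.2500 + 0.5000 + 0.4528 + 0.4528
  = 1.9056 bits
I(S;T) = H(S) + H(T) - H(S,T) = 0.5436 + 1.4197 - 1.9056 = 0.0577 bits > 0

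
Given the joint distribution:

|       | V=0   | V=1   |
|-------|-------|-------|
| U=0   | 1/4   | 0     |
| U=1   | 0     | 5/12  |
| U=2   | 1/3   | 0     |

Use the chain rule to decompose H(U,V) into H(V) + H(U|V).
By the chain rule: H(U,V) = H(V) + H(U|V)

Marginal P(V) (column sums):
  P(V=0) = 1/4 + 0 + 1/3 = 7/12
  P(V=1) = 0 + 5/12 + 0 = 5/12
H(V) = -[(7/12)·log₂(7/12) + (5/12)·log₂(5/12)]
  = 0.4536 + 0.5263
  = 0.9799 bits
H(U|V) = -Σ P(U,V)·log₂ P(U|V), where P(U|V) = P(U,V) / P(V)
  (cells with P(U,V) = 0 contribute 0)
  (U=0,V=0): P(U|V) = (1/4)/(7/12) = 3/7;  -(1/4)·log₂(3/7) = 0.3056
  (U=1,V=1): P(U|V) = (5/12)/(5/12) = 1;  -(5/12)·log₂(1) = 0.0000
  (U=2,V=0): P(U|V) = (1/3)/(7/12) = 4/7;  -(1/3)·log₂(4/7) = 0.2691
H(U|V) = 0.3056 + 0.0000 + 0.2691
  = 0.5747 bits

H(U,V) = H(V) + H(U|V) = 0.9799 + 0.5747 = 1.5546 bits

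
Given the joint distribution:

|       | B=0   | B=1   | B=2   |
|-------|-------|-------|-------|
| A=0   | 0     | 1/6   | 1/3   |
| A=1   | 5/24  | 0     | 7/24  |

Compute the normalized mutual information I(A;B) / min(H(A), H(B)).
Marginal P(A) (row sums):
  P(A=0) = 0 + 1/6 + 1/3 = 1/2
  P(A=1) = 5/24 + 0 + 7/24 = 1/2
Marginal P(B) (column sums):
  P(B=0) = 0 + 5/24 = 5/24
  P(B=1) = 1/6 + 0 = 1/6
  P(B=2) = 1/3 + 7/24 = 5/8

H(A) = -[(1/2)·log₂(1/2) + (1/2)·log₂(1/2)]
  = 0.5000 + 0.5000
  = 1.0000 bits
H(B) = -[(5/24)·log₂(5/24) + (1/6)·log₂(1/6) + (5/8)·log₂(5/8)]
  = 0.4715 + 0.4308 + 0.4238
  = 1.3261 bits
H(A,B) = -[(1/6)·log₂(1/6) + (1/3)·log₂(1/3) + (5/24)·log₂(5/24) + (7/24)·log₂(7/24)]
  = 0.4308 + 0.5283 + 0.4715 + 0.5185
  = 1.9491 bits

I(A;B) = H(A) + H(B) - H(A,B)
  = 1.0000 + 1.3261 - 1.9491
  = 0.3770 bits

min(H(A), H(B)) = min(1.0000, 1.3261) = 1.0000 bits
Normalized MI = 0.3770 / 1.0000 = 0.3770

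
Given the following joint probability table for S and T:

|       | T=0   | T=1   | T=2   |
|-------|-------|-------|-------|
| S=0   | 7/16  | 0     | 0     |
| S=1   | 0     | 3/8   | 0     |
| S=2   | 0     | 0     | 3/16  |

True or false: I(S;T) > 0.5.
Marginal P(S) (row sums):
  P(S=0) = 7/16 + 0 + 0 = 7/16
  P(S=1) = 0 + 3/8 + 0 = 3/8
  P(S=2) = 0 + 0 + 3/16 = 3/16
Marginal P(T) (column sums):
  P(T=0) = 7/16 + 0 + 0 = 7/16
  P(T=1) = 0 + 3/8 + 0 = 3/8
  P(T=2) = 0 + 0 + 3/16 = 3/16

H(S) = -[(7/16)·log₂(7/16) + (3/8)·log₂(3/8) + (3/16)·log₂(3/16)]
  = 0.5218 + 0.5306 + 0.4528
  = 1.5052 bits
H(T) = -[(7/16)·log₂(7/16) + (3/8)·log₂(3/8) + (3/16)·log₂(3/16)]
  = 0.5218 + 0.5306 + 0.4528
  = 1.5052 bits
H(S,T) = -[(7/16)·log₂(7/16) + (3/8)·log₂(3/8) + (3/16)·log₂(3/16)]
  = 0.5218 + 0.5306 + 0.4528
  = 1.5052 bits

I(S;T) = H(S) + H(T) - H(S,T)
  = 1.5052 + 1.5052 - 1.5052
  = 1.5052 bits

True. I(S;T) = 1.5052 bits, which is > 0.5 bits.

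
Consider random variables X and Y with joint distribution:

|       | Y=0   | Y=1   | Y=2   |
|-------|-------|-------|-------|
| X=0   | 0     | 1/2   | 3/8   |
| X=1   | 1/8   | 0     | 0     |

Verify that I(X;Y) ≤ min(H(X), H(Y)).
Marginal P(X) (row sums):
  P(X=0) = 0 + 1/2 + 3/8 = 7/8
  P(X=1) = 1/8 + 0 + 0 = 1/8
Marginal P(Y) (column sums):
  P(Y=0) = 0 + 1/8 = 1/8
  P(Y=1) = 1/2 + 0 = 1/2
  P(Y=2) = 3/8 + 0 = 3/8

H(X) = -[(7/8)·log₂(7/8) + (1/8)·log₂(1/8)]
  = 0.1686 + 0.3750
  = 0.5436 bits
H(Y) = -[(1/8)·log₂(1/8) + (1/2)·log₂(1/2) + (3/8)·log₂(3/8)]
  = 0.3750 + 0.5000 + 0.5306
  = 1.4056 bits
H(X,Y) = -[(1/2)·log₂(1/2) + (3/8)·log₂(3/8) + (1/8)·log₂(1/8)]
  = 0.5000 + 0.5306 + 0.3750
  = 1.4056 bits

I(X;Y) = H(X) + H(Y) - H(X,Y)
  = 0.5436 + 1.4056 - 1.4056
  = 0.5436 bits

min(H(X), H(Y)) = min(0.5436, 1.4056) = 0.5436 bits
Since 0.5436 ≤ 0.5436, the bound is satisfied ✓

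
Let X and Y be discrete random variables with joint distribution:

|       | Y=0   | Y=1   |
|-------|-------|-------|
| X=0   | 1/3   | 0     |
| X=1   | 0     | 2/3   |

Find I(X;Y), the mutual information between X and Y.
Marginal P(X) (row sums):
  P(X=0) = 1/3 + 0 = 1/3
  P(X=1) = 0 + 2/3 = 2/3
Marginal P(Y) (column sums):
  P(Y=0) = 1/3 + 0 = 1/3
  P(Y=1) = 0 + 2/3 = 2/3

H(X) = -[(1/3)·log₂(1/3) + (2/3)·log₂(2/3)]
  = 0.5283 + 0.3900
  = 0.9183 bits
H(Y) = -[(1/3)·log₂(1/3) + (2/3)·log₂(2/3)]
  = 0.5283 + 0.3900
  = 0.9183 bits
H(X,Y) = -[(1/3)·log₂(1/3) + (2/3)·log₂(2/3)]
  = 0.5283 + 0.3900
  = 0.9183 bits

I(X;Y) = H(X) + H(Y) - H(X,Y)
  = 0.9183 + 0.9183 - 0.9183
  = 0.9183 bits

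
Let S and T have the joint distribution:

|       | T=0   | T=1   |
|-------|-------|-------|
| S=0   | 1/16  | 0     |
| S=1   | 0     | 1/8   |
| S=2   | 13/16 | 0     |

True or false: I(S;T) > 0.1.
Marginal P(S) (row sums):
  P(S=0) = 1/16 + 0 = 1/16
  P(S=1) = 0 + 1/8 = 1/8
  P(S=2) = 13/16 + 0 = 13/16
Marginal P(T) (column sums):
  P(T=0) = 1/16 + 0 + 13/16 = 7/8
  P(T=1) = 0 + 1/8 + 0 = 1/8

H(S) = -[(1/16)·log₂(1/16) + (1/8)·log₂(1/8) + (13/16)·log₂(13/16)]
  = 0.2500 + 0.3750 + 0.2434
  = 0.8684 bits
H(T) = -[(7/8)·log₂(7/8) + (1/8)·log₂(1/8)]
  = 0.1686 + 0.3750
  = 0.5436 bits
H(S,T) = -[(1/16)·log₂(1/16) + (1/8)·log₂(1/8) + (13/16)·log₂(13/16)]
  = 0.2500 + 0.3750 + 0.2434
  = 0.8684 bits

I(S;T) = H(S) + H(T) - H(S,T)
  = 0.8684 + 0.5436 - 0.8684
  = 0.5436 bits

True. I(S;T) = 0.5436 bits, which is > 0.1 bits.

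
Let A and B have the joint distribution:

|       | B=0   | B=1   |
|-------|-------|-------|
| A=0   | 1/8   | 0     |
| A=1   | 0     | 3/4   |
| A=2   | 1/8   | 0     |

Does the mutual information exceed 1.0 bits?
Marginal P(A) (row sums):
  P(A=0) = 1/8 + 0 = 1/8
  P(A=1) = 0 + 3/4 = 3/4
  P(A=2) = 1/8 + 0 = 1/8
Marginal P(B) (column sums):
  P(B=0) = 1/8 + 0 + 1/8 = 1/4
  P(B=1) = 0 + 3/4 + 0 = 3/4

H(A) = -[(1/8)·log₂(1/8) + (3/4)·log₂(3/4) + (1/8)·log₂(1/8)]
  = 0.3750 + 0.3113 + 0.3750
  = 1.0613 bits
H(B) = -[(1/4)·log₂(1/4) + (3/4)·log₂(3/4)]
  = 0.5000 + 0.3113
  = 0.8113 bits
H(A,B) = -[(1/8)·log₂(1/8) + (3/4)·log₂(3/4) + (1/8)·log₂(1/8)]
  = 0.3750 + 0.3113 + 0.3750
  = 1.0613 bits

I(A;B) = H(A) + H(B) - H(A,B)
  = 1.0613 + 0.8113 - 1.0613
  = 0.8113 bits

No. I(A;B) = 0.8113 bits, which is ≤ 1.0 bits.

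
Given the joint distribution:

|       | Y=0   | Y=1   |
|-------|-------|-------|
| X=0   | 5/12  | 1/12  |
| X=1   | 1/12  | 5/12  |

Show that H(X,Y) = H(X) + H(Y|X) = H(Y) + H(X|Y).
Marginal P(X) (row sums):
  P(X=0) = 5/12 + 1/12 = 1/2
  P(X=1) = 1/12 + 5/12 = 1/2
Marginal P(Y) (column sums):
  P(Y=0) = 5/12 + 1/12 = 1/2
  P(Y=1) = 1/12 + 5/12 = 1/2

Decomposition 1: H(X) + H(Y|X)
H(X) = -[(1/2)·log₂(1/2) + (1/2)·log₂(1/2)]
  = 0.5000 + 0.5000
  = 1.0000 bits
H(Y|X) = -Σ P(X,Y)·log₂ P(Y|X), where P(Y|X) = P(X,Y) / P(X)
  (X=0,Y=0): P(Y|X) = (5/12)/(1/2) = 5/6;  -(5/12)·log₂(5/6) = 0.1096
  (X=0,Y=1): P(Y|X) = (1/12)/(1/2) = 1/6;  -(1/12)·log₂(1/6) = 0.2154
  (X=1,Y=0): P(Y|X) = (1/12)/(1/2) = 1/6;  -(1/12)·log₂(1/6) = 0.2154
  (X=1,Y=1): P(Y|X) = (5/12)/(1/2) = 5/6;  -(5/12)·log₂(5/6) = 0.1096
H(Y|X) = 0.1096 + 0.2154 + 0.2154 + 0.1096
  = 0.6500 bits
H(X) + H(Y|X) = 1.0000 + 0.6500 = 1.6500 bits

Decomposition 2: H(Y) + H(X|Y)
H(Y) = -[(1/2)·log₂(1/2) + (1/2)·log₂(1/2)]
  = 0.5000 + 0.5000
  = 1.0000 bits
H(X|Y) = -Σ P(X,Y)·log₂ P(X|Y), where P(X|Y) = P(X,Y) / P(Y)
  (X=0,Y=0): P(X|Y) = (5/12)/(1/2) = 5/6;  -(5/12)·log₂(5/6) = 0.1096
  (X=0,Y=1): P(X|Y) = (1/12)/(1/2) = 1/6;  -(1/12)·log₂(1/6) = 0.2154
  (X=1,Y=0): P(X|Y) = (1/12)/(1/2) = 1/6;  -(1/12)·log₂(1/6) = 0.2154
  (X=1,Y=1): P(X|Y) = (5/12)/(1/2) = 5/6;  -(5/12)·log₂(5/6) = 0.1096
H(X|Y) = 0.1096 + 0.2154 + 0.2154 + 0.1096
  = 0.6500 bits
H(Y) + H(X|Y) = 1.0000 + 0.6500 = 1.6500 bits

Direct computation of the joint entropy:
H(X,Y) = -[(5/12)·log₂(5/12) + (1/12)·log₂(1/12) + (1/12)·log₂(1/12) + (5/12)·log₂(5/12)]
  = 0.5263 + 0.2987 + 0.2987 + 0.5263
  = 1.6500 bits

All three agree: H(X,Y) = 1.6500 bits ✓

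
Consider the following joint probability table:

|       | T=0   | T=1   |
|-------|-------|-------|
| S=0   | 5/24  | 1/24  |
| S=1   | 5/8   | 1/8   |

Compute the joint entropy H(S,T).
H(S,T) = -Σ P(S,T) log₂ P(S,T), summed over the non-zero cells:
H(S,T) = -[(5/24)·log₂(5/24) + (1/24)·log₂(1/24) + (5/8)·log₂(5/8) + (1/8)·log₂(1/8)]
  = 0.4715 + 0.1910 + 0.4238 + 0.3750
  = 1.4613 bits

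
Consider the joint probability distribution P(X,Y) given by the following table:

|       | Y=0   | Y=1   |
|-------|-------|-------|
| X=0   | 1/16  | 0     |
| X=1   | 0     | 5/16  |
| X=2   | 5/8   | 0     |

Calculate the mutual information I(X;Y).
Marginal P(X) (row sums):
  P(X=0) = 1/16 + 0 = 1/16
  P(X=1) = 0 + 5/16 = 5/16
  P(X=2) = 5/8 + 0 = 5/8
Marginal P(Y) (column sums):
  P(Y=0) = 1/16 + 0 + 5/8 = 11/16
  P(Y=1) = 0 + 5/16 + 0 = 5/16

H(X) = -[(1/16)·log₂(1/16) + (5/16)·log₂(5/16) + (5/8)·log₂(5/8)]
  = 0.2500 + 0.5244 + 0.4238
  = 1.1982 bits
H(Y) = -[(11/16)·log₂(11/16) + (5/16)·log₂(5/16)]
  = 0.3716 + 0.5244
  = 0.8960 bits
H(X,Y) = -[(1/16)·log₂(1/16) + (5/16)·log₂(5/16) + (5/8)·log₂(5/8)]
  = 0.2500 + 0.5244 + 0.4238
  = 1.1982 bits

I(X;Y) = H(X) + H(Y) - H(X,Y)
  = 1.1982 + 0.8960 - 1.1982
  = 0.8960 bits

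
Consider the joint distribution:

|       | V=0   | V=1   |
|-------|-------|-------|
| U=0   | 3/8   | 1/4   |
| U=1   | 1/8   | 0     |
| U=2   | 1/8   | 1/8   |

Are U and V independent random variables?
Marginal P(U) (row sums):
  P(U=0) = 3/8 + 1/4 = 5/8
  P(U=1) = 1/8 + 0 = 1/8
  P(U=2) = 1/8 + 1/8 = 1/4
Marginal P(V) (column sums):
  P(V=0) = 3/8 + 1/8 + 1/8 = 5/8
  P(V=1) = 1/4 + 0 + 1/8 = 3/8

U and V are independent iff P(U=i,V=j) = P(U=i)·P(V=j) for every cell.
  P(U=0)·P(V=0) = 5/8 × 5/8 = 25/64, but P(U=0,V=0) = 3/8 ✗

No, U and V are not independent. Quantitatively, I(U;V) > 0:

H(U) = -[(5/8)·log₂(5/8) + (1/8)·log₂(1/8) + (1/4)·log₂(1/4)]
  = 0.4238 + 0.3750 + 0.5000
  = 1.2988 bits
H(V) = -[(5/8)·log₂(5/8) + (3/8)·log₂(3/8)]
  = 0.4238 + 0.5306
  = 0.9544 bits
H(U,V) = -[(3/8)·log₂(3/8) + (1/4)·log₂(1/4) + (1/8)·log₂(1/8) + (1/8)·log₂(1/8) + (1/8)·log₂(1/8)]
  = 0.5306 + 0.5000 + 0.3750 + 0.3750 + 0.3750
  = 2.1556 bits
I(U;V) = H(U) + H(V) - H(U,V) = 1.2988 + 0.9544 - 2.1556 = 0.0976 bits > 0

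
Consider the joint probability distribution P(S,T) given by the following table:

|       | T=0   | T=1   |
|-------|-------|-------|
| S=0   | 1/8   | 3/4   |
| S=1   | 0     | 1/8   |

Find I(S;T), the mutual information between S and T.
Marginal P(S) (row sums):
  P(S=0) = 1/8 + 3/4 = 7/8
  P(S=1) = 0 + 1/8 = 1/8
Marginal P(T) (column sums):
  P(T=0) = 1/8 + 0 = 1/8
  P(T=1) = 3/4 + 1/8 = 7/8

H(S) = -[(7/8)·log₂(7/8) + (1/8)·log₂(1/8)]
  = 0.1686 + 0.3750
  = 0.5436 bits
H(T) = -[(1/8)·log₂(1/8) + (7/8)·log₂(7/8)]
  = 0.3750 + 0.1686
  = 0.5436 bits
H(S,T) = -[(1/8)·log₂(1/8) + (3/4)·log₂(3/4) + (1/8)·log₂(1/8)]
  = 0.3750 + 0.3113 + 0.3750
  = 1.0613 bits

I(S;T) = H(S) + H(T) - H(S,T)
  = 0.5436 + 0.5436 - 1.0613
  = 0.0259 bits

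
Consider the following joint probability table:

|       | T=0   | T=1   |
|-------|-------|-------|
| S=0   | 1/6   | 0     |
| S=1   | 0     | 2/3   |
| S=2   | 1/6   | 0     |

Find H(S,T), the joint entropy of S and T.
H(S,T) = -Σ P(S,T) log₂ P(S,T), summed over the non-zero cells:
H(S,T) = -[(1/6)·log₂(1/6) + (2/3)·log₂(2/3) + (1/6)·log₂(1/6)]
  = 0.4308 + 0.3900 + 0.4308
  = 1.2516 bits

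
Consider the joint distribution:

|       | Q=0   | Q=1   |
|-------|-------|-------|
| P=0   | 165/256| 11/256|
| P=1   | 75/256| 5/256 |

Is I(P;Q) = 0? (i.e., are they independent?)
Marginal P(P) (row sums):
  P(P=0) = 165/256 + 11/256 = 11/16
  P(P=1) = 75/256 + 5/256 = 5/16
Marginal P(Q) (column sums):
  P(Q=0) = 165/256 + 75/256 = 15/16
  P(Q=1) = 11/256 + 5/256 = 1/16

P and Q are independent iff P(P=i,Q=j) = P(P=i)·P(Q=j) for every cell.
  P(P=0)·P(Q=0) = 11/16 × 15/16 = 165/256 = P(P=0,Q=0) ✓
  P(P=0)·P(Q=1) = 11/16 × 1/16 = 11/256 = P(P=0,Q=1) ✓
  P(P=1)·P(Q=0) = 5/16 × 15/16 = 75/256 = P(P=1,Q=0) ✓
  P(P=1)·P(Q=1) = 5/16 × 1/16 = 5/256 = P(P=1,Q=1) ✓

Yes, P and Q are independent: every cell factors, so I(P;Q) = 0 bits.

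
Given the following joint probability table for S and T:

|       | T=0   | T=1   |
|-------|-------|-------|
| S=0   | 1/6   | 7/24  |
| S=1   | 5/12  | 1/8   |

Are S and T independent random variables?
Marginal P(S) (row sums):
  P(S=0) = 1/6 + 7/24 = 11/24
  P(S=1) = 5/12 + 1/8 = 13/24
Marginal P(T) (column sums):
  P(T=0) = 1/6 + 5/12 = 7/12
  P(T=1) = 7/24 + 1/8 = 5/12

S and T are independent iff P(S=i,T=j) = P(S=i)·P(T=j) for every cell.
  P(S=0)·P(T=0) = 11/24 × 7/12 = 77/288, but P(S=0,T=0) = 1/6 ✗

No, S and T are not independent. Quantitatively, I(S;T) > 0:

H(S) = -[(11/24)·log₂(11/24) + (13/24)·log₂(13/24)]
  = 0.5159 + 0.4791
  = 0.9950 bits
H(T) = -[(7/12)·log₂(7/12) + (5/12)·log₂(5/12)]
  = 0.4536 + 0.5263
  = 0.9799 bits
H(S,T) = -[(1/6)·log₂(1/6) + (7/24)·log₂(7/24) + (5/12)·log₂(5/12) + (1/8)·log₂(1/8)]
  = 0.4308 + 0.5185 + 0.5263 + 0.3750
  = 1.8506 bits
I(S;T) = H(S) + H(T) - H(S,T) = 0.9950 + 0.9799 - 1.8506 = 0.1243 bits > 0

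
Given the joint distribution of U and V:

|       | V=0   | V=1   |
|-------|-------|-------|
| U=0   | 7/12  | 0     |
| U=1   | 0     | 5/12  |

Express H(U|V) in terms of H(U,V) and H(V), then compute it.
H(U|V) = H(U,V) - H(V)

Marginal P(V) (column sums):
  P(V=0) = 7/12 + 0 = 7/12
  P(V=1) = 0 + 5/12 = 5/12

H(U,V) = -[(7/12)·log₂(7/12) + (5/12)·log₂(5/12)]
  = 0.4536 + 0.5263
  = 0.9799 bits
H(V) = -[(7/12)·log₂(7/12) + (5/12)·log₂(5/12)]
  = 0.4536 + 0.5263
  = 0.9799 bits

H(U|V) = 0.9799 - 0.9799 = 0.0000 bits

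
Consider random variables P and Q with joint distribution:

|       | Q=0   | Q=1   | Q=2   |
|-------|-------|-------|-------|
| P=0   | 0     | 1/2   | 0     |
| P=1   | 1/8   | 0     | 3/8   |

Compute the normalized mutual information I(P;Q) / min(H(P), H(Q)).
Marginal P(P) (row sums):
  P(P=0) = 0 + 1/2 + 0 = 1/2
  P(P=1) = 1/8 + 0 + 3/8 = 1/2
Marginal P(Q) (column sums):
  P(Q=0) = 0 + 1/8 = 1/8
  P(Q=1) = 1/2 + 0 = 1/2
  P(Q=2) = 0 + 3/8 = 3/8

H(P) = -[(1/2)·log₂(1/2) + (1/2)·log₂(1/2)]
  = 0.5000 + 0.5000
  = 1.0000 bits
H(Q) = -[(1/8)·log₂(1/8) + (1/2)·log₂(1/2) + (3/8)·log₂(3/8)]
  = 0.3750 + 0.5000 + 0.5306
  = 1.4056 bits
H(P,Q) = -[(1/2)·log₂(1/2) + (1/8)·log₂(1/8) + (3/8)·log₂(3/8)]
  = 0.5000 + 0.3750 + 0.5306
  = 1.4056 bits

I(P;Q) = H(P) + H(Q) - H(P,Q)
  = 1.0000 + 1.4056 - 1.4056
  = 1.0000 bits

min(H(P), H(Q)) = min(1.0000, 1.4056) = 1.0000 bits
Normalized MI = 1.0000 / 1.0000 = 1.0000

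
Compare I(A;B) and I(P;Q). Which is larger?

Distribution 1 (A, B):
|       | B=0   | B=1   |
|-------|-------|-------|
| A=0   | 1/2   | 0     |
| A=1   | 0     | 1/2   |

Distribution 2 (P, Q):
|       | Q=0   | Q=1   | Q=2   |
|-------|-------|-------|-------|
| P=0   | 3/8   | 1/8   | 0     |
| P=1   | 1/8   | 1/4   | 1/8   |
Distribution 1 (A, B):
Marginal P(A) (row sums):
  P(A=0) = 1/2 + 0 = 1/2
  P(A=1) = 0 + 1/2 = 1/2
Marginal P(B) (column sums):
  P(B=0) = 1/2 + 0 = 1/2
  P(B=1) = 0 + 1/2 = 1/2

H(A) = -[(1/2)·log₂(1/2) + (1/2)·log₂(1/2)]
  = 0.5000 + 0.5000
  = 1.0000 bits
H(B) = -[(1/2)·log₂(1/2) + (1/2)·log₂(1/2)]
  = 0.5000 + 0.5000
  = 1.0000 bits
H(A,B) = -[(1/2)·log₂(1/2) + (1/2)·log₂(1/2)]
  = 0.5000 + 0.5000
  = 1.0000 bits

I(A;B) = H(A) + H(B) - H(A,B)
  = 1.0000 + 1.0000 - 1.0000
  = 1.0000 bits

Distribution 2 (P, Q):
Marginal P(P) (row sums):
  P(P=0) = 3/8 + 1/8 + 0 = 1/2
  P(P=1) = 1/8 + 1/4 + 1/8 = 1/2
Marginal P(Q) (column sums):
  P(Q=0) = 3/8 + 1/8 = 1/2
  P(Q=1) = 1/8 + 1/4 = 3/8
  P(Q=2) = 0 + 1/8 = 1/8

H(P) = -[(1/2)·log₂(1/2) + (1/2)·log₂(1/2)]
  = 0.5000 + 0.5000
  = 1.0000 bits
H(Q) = -[(1/2)·log₂(1/2) + (3/8)·log₂(3/8) + (1/8)·log₂(1/8)]
  = 0.5000 + 0.5306 + 0.3750
  = 1.4056 bits
H(P,Q) = -[(3/8)·log₂(3/8) + (1/8)·log₂(1/8) + (1/8)·log₂(1/8) + (1/4)·log₂(1/4) + (1/8)·log₂(1/8)]
  = 0.5306 + 0.3750 + 0.3750 + 0.5000 + 0.3750
  = 2.1556 bits

I(P;Q) = H(P) + H(Q) - H(P,Q)
  = 1.0000 + 1.4056 - 2.1556
  = 0.2500 bits

I(A;B) = 1.0000 bits > I(P;Q) = 0.2500 bits, so (A, B) has the higher mutual information (stronger dependence).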